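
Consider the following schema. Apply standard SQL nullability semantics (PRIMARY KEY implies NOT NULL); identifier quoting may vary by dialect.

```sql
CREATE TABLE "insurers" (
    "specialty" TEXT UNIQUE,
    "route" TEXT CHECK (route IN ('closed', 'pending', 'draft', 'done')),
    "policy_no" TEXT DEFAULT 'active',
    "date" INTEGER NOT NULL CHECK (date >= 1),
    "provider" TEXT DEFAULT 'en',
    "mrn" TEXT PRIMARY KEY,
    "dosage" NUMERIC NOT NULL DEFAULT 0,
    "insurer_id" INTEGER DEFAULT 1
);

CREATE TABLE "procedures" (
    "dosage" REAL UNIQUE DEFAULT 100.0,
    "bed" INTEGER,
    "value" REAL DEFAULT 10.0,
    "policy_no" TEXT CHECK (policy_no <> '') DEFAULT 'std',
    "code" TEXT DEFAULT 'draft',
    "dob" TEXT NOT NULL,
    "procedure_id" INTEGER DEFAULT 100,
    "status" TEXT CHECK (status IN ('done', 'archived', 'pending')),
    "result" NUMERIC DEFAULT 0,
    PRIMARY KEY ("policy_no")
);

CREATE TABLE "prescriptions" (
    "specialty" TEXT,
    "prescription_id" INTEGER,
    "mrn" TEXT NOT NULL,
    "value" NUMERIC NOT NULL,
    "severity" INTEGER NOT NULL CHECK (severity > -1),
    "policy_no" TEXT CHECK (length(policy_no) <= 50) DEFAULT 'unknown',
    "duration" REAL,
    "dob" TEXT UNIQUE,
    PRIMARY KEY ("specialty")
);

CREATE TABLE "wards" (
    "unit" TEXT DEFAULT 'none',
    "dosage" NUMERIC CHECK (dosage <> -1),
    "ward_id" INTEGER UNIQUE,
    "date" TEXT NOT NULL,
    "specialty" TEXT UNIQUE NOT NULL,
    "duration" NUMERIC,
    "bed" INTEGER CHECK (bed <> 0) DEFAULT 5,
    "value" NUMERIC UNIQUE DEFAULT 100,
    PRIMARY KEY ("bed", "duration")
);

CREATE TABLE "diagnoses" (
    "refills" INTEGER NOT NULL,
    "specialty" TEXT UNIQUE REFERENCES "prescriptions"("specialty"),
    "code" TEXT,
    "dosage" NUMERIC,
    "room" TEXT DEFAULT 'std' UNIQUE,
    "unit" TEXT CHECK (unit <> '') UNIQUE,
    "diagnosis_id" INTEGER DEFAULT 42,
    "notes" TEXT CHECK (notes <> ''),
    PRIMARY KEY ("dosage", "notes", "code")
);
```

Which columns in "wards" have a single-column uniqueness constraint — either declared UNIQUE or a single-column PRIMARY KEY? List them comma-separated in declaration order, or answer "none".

- unit: no UNIQUE or single-column PK constraint.
- dosage: no UNIQUE or single-column PK constraint.
- ward_id: declared UNIQUE → unique.
- date: no UNIQUE or single-column PK constraint.
- specialty: declared UNIQUE → unique.
- duration: part of a composite PRIMARY KEY — only the tuple is unique, not this column on its own.
- bed: part of a composite PRIMARY KEY — only the tuple is unique, not this column on its own.
- value: declared UNIQUE → unique.

ward_id, specialty, value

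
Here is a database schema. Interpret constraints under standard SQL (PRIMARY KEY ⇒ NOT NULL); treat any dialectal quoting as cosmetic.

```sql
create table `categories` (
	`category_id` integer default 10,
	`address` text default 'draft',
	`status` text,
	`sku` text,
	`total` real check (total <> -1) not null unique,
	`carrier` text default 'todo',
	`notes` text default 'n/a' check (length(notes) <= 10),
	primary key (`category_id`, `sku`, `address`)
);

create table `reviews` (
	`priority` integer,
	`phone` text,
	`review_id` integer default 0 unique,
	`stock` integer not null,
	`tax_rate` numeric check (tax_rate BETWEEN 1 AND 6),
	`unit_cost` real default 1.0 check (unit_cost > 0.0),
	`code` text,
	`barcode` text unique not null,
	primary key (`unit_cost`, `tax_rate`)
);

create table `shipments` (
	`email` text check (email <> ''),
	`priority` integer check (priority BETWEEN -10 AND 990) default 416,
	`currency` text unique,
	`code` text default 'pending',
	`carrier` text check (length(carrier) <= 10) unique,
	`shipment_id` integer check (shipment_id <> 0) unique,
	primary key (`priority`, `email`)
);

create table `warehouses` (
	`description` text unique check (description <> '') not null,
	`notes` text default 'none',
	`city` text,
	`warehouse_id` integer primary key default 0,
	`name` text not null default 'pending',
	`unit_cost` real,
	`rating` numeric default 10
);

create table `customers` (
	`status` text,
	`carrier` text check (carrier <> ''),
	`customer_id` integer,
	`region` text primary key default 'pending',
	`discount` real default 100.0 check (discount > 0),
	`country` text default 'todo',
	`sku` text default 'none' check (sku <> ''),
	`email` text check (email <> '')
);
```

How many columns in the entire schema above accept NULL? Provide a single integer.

22

categories: 3 nullable (status, carrier, notes — PK (category_id, sku, address) and explicit NOT NULL columns excluded).
reviews: 4 nullable (priority, phone, review_id, code — PK (unit_cost, tax_rate) and explicit NOT NULL columns excluded).
shipments: 4 nullable (currency, code, carrier, shipment_id — PK (priority, email) and explicit NOT NULL columns excluded).
warehouses: 4 nullable (notes, city, unit_cost, rating — PK (warehouse_id) and explicit NOT NULL columns excluded).
customers: 7 nullable (status, carrier, customer_id, discount, country, sku, email — PK (region) and explicit NOT NULL columns excluded).
Total: 3 + 4 + 4 + 4 + 7 = 22.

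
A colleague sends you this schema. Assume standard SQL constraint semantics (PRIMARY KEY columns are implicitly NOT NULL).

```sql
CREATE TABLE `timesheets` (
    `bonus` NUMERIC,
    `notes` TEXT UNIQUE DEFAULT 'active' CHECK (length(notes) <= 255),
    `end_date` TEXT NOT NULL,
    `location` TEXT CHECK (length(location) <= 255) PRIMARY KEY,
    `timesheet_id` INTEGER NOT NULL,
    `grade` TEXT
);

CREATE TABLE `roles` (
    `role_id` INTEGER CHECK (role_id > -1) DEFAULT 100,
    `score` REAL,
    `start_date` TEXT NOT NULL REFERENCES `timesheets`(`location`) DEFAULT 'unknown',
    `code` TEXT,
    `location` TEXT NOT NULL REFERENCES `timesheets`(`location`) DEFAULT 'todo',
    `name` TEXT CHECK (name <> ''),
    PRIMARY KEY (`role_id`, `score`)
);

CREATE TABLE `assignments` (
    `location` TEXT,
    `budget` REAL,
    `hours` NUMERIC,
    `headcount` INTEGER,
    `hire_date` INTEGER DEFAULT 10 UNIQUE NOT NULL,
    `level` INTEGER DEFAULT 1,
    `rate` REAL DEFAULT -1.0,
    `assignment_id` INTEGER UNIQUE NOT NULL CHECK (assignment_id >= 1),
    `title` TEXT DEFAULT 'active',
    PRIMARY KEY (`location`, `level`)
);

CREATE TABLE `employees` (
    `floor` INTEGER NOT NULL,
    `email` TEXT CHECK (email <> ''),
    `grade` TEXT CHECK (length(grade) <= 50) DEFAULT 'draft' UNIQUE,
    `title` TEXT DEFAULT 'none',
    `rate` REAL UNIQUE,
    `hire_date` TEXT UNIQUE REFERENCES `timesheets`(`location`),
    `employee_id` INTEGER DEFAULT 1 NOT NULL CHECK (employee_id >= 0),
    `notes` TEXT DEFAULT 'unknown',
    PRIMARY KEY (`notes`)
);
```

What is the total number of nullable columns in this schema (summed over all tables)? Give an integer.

timesheets: 3 nullable (bonus, notes, grade — PK (location) and explicit NOT NULL columns excluded).
roles: 2 nullable (code, name — PK (role_id, score) and explicit NOT NULL columns excluded).
assignments: 5 nullable (budget, hours, headcount, rate, title — PK (location, level) and explicit NOT NULL columns excluded).
employees: 5 nullable (email, grade, title, rate, hire_date — PK (notes) and explicit NOT NULL columns excluded).
Total: 3 + 2 + 5 + 5 = 15.

15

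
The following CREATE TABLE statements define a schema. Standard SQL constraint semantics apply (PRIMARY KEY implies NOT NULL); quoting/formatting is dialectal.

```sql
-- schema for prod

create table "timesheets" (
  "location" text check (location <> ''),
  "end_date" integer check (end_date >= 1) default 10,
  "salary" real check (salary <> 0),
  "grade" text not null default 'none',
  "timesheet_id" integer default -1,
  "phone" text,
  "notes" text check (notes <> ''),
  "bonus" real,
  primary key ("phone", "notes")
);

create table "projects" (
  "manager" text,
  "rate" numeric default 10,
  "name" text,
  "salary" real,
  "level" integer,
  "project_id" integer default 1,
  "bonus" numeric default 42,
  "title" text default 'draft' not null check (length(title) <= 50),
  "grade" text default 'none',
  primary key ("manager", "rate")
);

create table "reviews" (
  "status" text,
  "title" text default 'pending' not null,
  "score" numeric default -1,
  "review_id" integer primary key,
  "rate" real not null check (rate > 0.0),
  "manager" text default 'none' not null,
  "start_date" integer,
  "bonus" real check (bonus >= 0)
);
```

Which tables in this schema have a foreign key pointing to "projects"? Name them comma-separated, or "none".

none

No REFERENCES clause anywhere in the schema names projects.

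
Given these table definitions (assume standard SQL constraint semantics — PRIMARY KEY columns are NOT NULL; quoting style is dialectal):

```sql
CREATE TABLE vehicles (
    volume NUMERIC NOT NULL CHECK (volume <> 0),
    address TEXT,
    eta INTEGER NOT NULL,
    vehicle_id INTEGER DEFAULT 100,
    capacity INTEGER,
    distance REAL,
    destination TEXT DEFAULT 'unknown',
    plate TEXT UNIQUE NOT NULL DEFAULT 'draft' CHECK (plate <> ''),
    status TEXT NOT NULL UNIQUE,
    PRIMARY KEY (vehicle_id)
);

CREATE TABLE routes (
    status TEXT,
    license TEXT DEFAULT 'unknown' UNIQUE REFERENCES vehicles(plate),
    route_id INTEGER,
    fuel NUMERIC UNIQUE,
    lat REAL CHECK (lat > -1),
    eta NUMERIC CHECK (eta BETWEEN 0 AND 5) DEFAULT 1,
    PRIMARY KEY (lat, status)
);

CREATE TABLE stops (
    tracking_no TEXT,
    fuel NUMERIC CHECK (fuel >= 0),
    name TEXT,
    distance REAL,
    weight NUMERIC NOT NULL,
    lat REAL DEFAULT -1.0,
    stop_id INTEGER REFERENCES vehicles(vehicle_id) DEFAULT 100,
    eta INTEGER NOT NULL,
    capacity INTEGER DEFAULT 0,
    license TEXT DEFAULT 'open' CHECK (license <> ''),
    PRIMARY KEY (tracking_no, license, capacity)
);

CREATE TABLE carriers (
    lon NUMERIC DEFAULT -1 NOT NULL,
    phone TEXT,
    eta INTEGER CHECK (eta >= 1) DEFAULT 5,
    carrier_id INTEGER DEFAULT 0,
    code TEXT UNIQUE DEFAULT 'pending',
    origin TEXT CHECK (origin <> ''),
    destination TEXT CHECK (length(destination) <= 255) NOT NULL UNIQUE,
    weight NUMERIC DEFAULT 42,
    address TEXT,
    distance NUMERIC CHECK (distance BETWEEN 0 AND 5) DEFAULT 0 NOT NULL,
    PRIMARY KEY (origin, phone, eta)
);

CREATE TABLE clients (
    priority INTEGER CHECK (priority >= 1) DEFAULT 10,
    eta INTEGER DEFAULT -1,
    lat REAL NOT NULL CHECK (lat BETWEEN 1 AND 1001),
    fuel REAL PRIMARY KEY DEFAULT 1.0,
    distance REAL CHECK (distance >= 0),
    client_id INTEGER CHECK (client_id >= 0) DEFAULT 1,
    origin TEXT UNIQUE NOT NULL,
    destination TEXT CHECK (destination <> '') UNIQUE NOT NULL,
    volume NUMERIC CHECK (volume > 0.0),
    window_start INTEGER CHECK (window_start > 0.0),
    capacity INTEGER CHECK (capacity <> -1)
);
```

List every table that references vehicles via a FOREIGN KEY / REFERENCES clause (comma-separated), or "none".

- routes.license references vehicles(plate).
- stops.stop_id references vehicles(vehicle_id).

routes, stops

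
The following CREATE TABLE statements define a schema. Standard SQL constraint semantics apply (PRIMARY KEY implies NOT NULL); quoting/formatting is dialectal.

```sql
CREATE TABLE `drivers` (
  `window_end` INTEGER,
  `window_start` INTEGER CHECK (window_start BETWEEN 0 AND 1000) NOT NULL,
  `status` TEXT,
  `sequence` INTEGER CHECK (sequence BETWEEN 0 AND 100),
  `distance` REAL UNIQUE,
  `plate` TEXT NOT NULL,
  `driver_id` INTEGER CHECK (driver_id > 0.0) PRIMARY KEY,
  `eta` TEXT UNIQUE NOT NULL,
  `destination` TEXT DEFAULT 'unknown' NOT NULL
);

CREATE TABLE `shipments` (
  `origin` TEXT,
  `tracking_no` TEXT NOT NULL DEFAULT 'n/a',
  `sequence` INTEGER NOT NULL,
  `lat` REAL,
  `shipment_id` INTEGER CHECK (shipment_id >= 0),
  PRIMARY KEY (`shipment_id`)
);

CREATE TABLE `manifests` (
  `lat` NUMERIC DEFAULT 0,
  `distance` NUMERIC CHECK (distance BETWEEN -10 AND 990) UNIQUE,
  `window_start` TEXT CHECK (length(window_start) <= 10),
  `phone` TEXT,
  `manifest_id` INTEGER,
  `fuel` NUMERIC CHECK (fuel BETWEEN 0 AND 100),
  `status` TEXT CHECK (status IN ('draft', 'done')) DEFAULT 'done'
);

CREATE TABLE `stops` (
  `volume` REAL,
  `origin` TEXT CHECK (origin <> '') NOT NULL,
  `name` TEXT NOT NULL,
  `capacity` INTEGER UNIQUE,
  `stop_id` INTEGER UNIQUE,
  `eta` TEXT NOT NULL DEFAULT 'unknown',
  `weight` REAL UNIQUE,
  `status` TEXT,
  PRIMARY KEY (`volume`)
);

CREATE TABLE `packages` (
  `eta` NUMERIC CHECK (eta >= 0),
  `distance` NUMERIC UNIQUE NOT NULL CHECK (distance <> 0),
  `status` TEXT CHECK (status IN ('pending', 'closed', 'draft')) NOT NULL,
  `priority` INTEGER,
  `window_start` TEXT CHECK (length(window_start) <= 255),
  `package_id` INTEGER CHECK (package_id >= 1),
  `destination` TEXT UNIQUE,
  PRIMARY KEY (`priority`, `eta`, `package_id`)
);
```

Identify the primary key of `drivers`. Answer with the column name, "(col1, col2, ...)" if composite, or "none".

driver_id

driver_id is declared PRIMARY KEY inline on the column.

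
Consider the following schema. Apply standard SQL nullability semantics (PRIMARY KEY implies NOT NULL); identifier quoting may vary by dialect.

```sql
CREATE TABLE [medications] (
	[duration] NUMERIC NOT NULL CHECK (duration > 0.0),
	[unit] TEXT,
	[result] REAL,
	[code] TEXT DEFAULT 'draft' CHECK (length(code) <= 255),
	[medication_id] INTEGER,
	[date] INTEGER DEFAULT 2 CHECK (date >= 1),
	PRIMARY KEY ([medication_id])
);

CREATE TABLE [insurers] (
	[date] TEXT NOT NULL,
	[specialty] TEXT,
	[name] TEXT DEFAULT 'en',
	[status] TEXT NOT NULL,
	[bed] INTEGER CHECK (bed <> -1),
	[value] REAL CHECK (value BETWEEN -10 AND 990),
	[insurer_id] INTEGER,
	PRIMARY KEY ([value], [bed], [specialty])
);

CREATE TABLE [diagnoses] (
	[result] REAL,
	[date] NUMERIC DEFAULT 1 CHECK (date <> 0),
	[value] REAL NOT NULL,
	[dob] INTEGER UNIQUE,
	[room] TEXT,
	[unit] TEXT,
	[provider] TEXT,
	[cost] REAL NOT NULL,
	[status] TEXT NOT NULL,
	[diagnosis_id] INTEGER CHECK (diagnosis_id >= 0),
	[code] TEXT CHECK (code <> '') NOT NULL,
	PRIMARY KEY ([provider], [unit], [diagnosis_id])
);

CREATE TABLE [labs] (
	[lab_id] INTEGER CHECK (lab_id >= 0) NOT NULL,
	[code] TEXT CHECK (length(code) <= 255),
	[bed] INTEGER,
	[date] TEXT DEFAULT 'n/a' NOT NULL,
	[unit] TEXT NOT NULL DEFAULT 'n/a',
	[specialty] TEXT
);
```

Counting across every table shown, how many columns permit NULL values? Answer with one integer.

medications: 4 nullable (unit, result, code, date — PK (medication_id) and explicit NOT NULL columns excluded).
insurers: 2 nullable (name, insurer_id — PK (value, bed, specialty) and explicit NOT NULL columns excluded).
diagnoses: 4 nullable (result, date, dob, room — PK (provider, unit, diagnosis_id) and explicit NOT NULL columns excluded).
labs: 3 nullable (code, bed, specialty — PK none and explicit NOT NULL columns excluded).
Total: 4 + 2 + 4 + 3 = 13.

13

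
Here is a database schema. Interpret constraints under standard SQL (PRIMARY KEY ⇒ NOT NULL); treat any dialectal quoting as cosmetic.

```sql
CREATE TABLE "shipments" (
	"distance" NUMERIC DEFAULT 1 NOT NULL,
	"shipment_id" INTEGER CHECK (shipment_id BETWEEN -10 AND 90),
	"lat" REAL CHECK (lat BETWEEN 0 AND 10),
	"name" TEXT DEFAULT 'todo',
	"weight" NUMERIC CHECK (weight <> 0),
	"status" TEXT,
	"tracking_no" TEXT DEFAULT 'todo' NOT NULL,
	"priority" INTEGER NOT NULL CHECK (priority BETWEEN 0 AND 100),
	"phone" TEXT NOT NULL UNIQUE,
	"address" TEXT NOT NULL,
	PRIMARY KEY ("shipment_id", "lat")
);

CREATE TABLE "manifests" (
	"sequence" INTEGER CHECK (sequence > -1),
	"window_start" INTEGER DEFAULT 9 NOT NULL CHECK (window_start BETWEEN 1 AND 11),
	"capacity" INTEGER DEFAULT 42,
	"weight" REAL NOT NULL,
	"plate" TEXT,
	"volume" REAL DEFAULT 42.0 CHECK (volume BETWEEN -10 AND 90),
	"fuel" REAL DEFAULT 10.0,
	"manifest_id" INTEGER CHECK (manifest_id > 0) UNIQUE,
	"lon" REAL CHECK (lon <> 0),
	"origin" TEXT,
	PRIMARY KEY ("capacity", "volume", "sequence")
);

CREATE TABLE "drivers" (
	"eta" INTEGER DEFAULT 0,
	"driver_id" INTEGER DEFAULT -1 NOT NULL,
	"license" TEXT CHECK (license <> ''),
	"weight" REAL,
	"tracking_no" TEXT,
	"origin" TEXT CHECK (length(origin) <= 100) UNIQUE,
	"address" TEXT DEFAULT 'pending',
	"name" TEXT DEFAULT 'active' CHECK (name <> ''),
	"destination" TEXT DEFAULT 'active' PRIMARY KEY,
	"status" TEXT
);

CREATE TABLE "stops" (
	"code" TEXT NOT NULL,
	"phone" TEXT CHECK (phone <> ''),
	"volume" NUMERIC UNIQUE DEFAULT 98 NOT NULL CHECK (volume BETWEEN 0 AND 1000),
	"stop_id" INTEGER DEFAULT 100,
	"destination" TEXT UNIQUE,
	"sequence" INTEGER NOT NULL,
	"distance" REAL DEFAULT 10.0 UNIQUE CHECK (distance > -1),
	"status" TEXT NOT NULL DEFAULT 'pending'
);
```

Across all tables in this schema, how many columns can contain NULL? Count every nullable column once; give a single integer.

20

shipments: 3 nullable (name, weight, status — PK (shipment_id, lat) and explicit NOT NULL columns excluded).
manifests: 5 nullable (plate, fuel, manifest_id, lon, origin — PK (capacity, volume, sequence) and explicit NOT NULL columns excluded).
drivers: 8 nullable (eta, license, weight, tracking_no, origin, address, name, status — PK (destination) and explicit NOT NULL columns excluded).
stops: 4 nullable (phone, stop_id, destination, distance — PK none and explicit NOT NULL columns excluded).
Total: 3 + 5 + 8 + 4 = 20.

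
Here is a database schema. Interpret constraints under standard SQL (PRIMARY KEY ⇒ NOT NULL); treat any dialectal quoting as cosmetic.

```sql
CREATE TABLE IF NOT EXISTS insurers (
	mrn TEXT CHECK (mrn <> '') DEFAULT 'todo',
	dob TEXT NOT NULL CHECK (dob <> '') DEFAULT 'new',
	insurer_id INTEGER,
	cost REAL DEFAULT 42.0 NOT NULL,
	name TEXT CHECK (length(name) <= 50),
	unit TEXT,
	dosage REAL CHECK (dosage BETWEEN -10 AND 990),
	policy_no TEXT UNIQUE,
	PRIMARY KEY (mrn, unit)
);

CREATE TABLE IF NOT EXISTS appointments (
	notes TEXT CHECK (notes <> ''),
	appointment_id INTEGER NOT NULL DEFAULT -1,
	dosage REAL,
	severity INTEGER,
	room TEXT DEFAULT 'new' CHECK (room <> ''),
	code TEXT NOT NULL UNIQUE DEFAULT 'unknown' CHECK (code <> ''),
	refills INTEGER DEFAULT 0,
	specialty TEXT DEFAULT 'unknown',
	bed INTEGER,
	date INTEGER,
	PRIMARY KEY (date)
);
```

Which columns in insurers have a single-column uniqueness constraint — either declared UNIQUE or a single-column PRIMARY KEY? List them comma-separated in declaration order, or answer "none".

- mrn: part of a composite PRIMARY KEY — only the tuple is unique, not this column on its own.
- dob: no UNIQUE or single-column PK constraint.
- insurer_id: no UNIQUE or single-column PK constraint.
- cost: no UNIQUE or single-column PK constraint.
- name: no UNIQUE or single-column PK constraint.
- unit: part of a composite PRIMARY KEY — only the tuple is unique, not this column on its own.
- dosage: no UNIQUE or single-column PK constraint.
- policy_no: declared UNIQUE → unique.

policy_no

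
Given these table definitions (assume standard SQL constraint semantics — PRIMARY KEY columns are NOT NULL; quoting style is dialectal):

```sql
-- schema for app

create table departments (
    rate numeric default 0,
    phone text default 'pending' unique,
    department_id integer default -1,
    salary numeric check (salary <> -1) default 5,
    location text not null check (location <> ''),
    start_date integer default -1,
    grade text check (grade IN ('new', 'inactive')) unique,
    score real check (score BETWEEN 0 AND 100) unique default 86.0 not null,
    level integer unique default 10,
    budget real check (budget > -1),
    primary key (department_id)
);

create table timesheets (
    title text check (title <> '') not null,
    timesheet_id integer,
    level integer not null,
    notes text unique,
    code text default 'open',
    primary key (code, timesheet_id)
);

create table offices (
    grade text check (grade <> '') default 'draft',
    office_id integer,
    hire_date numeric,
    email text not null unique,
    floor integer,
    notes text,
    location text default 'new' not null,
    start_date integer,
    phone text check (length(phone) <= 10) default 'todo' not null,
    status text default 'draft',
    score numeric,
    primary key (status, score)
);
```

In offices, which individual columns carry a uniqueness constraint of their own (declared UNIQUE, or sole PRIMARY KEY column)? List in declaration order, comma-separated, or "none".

email

- grade: no UNIQUE or single-column PK constraint.
- office_id: no UNIQUE or single-column PK constraint.
- hire_date: no UNIQUE or single-column PK constraint.
- email: declared UNIQUE → unique.
- floor: no UNIQUE or single-column PK constraint.
- notes: no UNIQUE or single-column PK constraint.
- location: no UNIQUE or single-column PK constraint.
- start_date: no UNIQUE or single-column PK constraint.
- phone: no UNIQUE or single-column PK constraint.
- status: part of a composite PRIMARY KEY — only the tuple is unique, not this column on its own.
- score: part of a composite PRIMARY KEY — only the tuple is unique, not this column on its own.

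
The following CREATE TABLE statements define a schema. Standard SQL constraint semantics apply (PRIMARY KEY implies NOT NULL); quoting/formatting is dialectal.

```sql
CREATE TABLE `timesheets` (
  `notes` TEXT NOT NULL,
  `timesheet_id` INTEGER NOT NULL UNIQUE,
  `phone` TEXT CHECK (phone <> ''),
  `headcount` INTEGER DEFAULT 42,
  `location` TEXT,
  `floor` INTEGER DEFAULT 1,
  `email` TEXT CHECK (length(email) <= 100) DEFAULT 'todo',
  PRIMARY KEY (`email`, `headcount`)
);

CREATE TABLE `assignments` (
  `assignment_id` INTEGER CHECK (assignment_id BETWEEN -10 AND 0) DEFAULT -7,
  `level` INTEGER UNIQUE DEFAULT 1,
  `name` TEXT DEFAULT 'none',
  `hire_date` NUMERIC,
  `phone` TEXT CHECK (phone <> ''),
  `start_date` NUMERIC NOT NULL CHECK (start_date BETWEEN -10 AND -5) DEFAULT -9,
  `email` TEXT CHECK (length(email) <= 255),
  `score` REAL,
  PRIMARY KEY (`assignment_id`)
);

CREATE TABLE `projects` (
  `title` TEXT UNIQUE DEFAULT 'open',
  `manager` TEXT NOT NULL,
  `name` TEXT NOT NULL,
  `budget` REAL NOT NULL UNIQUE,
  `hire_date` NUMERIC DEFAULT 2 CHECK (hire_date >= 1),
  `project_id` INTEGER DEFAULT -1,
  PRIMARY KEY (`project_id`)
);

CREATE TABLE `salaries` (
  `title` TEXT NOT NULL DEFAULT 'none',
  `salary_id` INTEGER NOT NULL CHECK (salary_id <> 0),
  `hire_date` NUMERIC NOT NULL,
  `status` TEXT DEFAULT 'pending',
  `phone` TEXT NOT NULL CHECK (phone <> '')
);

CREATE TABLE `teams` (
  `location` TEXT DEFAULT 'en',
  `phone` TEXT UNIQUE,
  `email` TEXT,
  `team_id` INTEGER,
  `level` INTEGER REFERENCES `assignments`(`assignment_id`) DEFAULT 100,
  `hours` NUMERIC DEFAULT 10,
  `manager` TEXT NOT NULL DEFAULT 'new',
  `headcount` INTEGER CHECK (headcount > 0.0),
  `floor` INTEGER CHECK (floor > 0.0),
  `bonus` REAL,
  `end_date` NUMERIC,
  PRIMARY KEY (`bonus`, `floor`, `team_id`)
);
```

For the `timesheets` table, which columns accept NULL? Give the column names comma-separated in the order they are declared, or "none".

- notes: declared NOT NULL → not nullable.
- timesheet_id: declared NOT NULL → not nullable.
- phone: CHECK does not forbid NULL (a CHECK constraint passes when its expression is NULL) → nullable.
- headcount: part of the PRIMARY KEY, which implies NOT NULL → not nullable.
- location: no NOT NULL constraint applies → nullable.
- floor: DEFAULT only fills an omitted column; an explicit NULL is still allowed → nullable.
- email: part of the PRIMARY KEY, which implies NOT NULL → not nullable.

phone, location, floor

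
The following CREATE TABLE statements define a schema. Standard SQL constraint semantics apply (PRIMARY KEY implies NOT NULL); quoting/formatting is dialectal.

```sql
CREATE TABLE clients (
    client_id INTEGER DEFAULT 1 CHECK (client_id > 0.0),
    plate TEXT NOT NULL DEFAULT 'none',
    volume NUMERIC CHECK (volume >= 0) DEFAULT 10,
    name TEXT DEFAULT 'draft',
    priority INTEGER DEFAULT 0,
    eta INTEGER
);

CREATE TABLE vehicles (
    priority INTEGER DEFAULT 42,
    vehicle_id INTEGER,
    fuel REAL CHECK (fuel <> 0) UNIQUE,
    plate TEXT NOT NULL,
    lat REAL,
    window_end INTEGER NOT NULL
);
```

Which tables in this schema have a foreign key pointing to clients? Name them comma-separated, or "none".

none

No REFERENCES clause anywhere in the schema names clients.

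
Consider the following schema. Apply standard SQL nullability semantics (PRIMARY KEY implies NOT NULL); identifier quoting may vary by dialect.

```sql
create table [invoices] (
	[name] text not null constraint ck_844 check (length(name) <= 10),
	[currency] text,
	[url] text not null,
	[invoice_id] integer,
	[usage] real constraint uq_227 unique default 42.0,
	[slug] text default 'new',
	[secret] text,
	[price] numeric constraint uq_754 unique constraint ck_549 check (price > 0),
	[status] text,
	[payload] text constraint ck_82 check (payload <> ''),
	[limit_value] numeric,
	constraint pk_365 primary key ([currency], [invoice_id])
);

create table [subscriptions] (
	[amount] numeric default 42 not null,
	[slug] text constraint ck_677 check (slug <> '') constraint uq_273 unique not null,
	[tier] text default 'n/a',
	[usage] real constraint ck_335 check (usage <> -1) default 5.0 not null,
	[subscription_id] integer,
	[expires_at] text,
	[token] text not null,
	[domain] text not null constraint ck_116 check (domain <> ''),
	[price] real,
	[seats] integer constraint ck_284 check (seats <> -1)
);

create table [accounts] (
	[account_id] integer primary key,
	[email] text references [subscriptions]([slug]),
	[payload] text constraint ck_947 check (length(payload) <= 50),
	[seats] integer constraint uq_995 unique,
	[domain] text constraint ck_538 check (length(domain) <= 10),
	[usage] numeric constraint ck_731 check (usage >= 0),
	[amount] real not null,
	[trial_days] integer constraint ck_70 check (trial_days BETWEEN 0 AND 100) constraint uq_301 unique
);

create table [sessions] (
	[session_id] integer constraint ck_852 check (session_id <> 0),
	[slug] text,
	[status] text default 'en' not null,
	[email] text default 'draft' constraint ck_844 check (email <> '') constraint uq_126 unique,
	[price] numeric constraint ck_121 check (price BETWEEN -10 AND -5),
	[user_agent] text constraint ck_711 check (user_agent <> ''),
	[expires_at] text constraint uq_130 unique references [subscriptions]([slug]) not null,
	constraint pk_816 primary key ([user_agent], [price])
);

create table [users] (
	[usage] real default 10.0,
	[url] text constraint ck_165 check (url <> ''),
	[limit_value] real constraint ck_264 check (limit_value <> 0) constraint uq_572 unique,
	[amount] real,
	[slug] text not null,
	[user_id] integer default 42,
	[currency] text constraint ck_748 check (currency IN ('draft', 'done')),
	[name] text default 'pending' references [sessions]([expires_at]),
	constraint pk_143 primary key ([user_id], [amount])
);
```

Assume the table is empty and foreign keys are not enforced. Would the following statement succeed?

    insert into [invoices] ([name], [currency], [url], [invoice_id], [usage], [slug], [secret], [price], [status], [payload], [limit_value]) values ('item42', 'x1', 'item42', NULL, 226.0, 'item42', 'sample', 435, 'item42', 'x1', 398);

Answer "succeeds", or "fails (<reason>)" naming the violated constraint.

invoice_id is explicitly set to NULL, but invoice_id is part of the PRIMARY KEY (implied NOT NULL).

fails (NOT NULL on invoice_id)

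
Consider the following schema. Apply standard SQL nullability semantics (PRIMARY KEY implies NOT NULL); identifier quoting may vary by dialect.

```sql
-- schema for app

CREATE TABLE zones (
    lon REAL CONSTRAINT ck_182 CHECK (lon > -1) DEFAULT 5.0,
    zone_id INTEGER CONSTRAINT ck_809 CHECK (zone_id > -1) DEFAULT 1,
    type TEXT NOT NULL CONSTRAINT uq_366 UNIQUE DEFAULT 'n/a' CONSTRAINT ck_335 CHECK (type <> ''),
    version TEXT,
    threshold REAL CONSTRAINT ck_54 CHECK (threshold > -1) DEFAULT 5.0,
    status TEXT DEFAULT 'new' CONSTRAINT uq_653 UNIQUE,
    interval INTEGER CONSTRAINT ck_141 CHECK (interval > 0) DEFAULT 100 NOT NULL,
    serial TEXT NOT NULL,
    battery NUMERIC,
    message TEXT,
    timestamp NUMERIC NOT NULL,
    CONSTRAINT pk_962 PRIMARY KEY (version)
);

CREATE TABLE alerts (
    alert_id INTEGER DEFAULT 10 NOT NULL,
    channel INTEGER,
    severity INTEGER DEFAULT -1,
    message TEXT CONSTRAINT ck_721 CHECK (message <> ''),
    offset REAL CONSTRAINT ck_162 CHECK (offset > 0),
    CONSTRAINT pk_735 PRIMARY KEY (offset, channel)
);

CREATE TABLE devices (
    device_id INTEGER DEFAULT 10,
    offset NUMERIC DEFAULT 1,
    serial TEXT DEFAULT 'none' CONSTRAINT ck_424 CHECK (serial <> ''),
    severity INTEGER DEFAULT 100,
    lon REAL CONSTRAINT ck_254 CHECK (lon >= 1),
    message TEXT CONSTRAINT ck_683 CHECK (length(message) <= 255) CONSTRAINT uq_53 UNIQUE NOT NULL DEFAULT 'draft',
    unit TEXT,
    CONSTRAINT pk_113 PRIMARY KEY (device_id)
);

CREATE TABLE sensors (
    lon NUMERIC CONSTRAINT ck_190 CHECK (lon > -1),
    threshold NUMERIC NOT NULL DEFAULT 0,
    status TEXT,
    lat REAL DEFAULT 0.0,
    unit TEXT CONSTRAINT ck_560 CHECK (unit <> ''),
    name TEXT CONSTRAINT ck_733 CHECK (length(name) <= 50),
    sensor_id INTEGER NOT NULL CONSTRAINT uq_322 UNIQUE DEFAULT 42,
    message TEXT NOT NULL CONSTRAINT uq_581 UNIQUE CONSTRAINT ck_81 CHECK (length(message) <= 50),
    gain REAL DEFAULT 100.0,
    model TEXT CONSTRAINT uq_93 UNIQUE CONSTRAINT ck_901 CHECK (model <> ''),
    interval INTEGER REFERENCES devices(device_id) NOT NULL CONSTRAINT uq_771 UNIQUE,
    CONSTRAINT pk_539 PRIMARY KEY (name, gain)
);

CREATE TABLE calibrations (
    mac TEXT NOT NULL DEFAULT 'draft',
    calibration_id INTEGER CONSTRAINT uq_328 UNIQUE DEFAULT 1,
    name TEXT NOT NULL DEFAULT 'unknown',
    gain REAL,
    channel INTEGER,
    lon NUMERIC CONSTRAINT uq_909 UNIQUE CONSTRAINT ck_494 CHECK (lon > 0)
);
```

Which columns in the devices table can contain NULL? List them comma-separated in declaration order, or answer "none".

offset, serial, severity, lon, unit

- device_id: part of the PRIMARY KEY, which implies NOT NULL → not nullable.
- offset: DEFAULT only fills an omitted column; an explicit NULL is still allowed → nullable.
- serial: CHECK does not forbid NULL (a CHECK constraint passes when its expression is NULL) → nullable.
- severity: DEFAULT only fills an omitted column; an explicit NULL is still allowed → nullable.
- lon: CHECK does not forbid NULL (a CHECK constraint passes when its expression is NULL) → nullable.
- message: declared NOT NULL → not nullable.
- unit: no NOT NULL constraint applies → nullable.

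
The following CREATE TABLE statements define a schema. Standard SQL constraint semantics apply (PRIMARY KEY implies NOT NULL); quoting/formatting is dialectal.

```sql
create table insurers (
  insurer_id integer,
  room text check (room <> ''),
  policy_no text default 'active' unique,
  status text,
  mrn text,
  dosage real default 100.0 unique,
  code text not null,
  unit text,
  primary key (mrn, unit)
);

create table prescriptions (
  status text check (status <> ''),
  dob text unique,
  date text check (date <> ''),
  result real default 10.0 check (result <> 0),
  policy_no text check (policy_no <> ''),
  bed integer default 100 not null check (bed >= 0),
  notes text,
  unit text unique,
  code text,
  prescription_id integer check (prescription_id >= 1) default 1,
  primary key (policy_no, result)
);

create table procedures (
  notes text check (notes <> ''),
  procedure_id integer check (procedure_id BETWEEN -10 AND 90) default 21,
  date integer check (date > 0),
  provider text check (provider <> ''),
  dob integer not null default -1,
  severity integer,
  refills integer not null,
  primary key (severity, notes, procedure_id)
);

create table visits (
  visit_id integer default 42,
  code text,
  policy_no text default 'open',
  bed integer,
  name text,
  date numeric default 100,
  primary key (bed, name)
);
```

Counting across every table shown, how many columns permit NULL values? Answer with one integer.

18

insurers: 5 nullable (insurer_id, room, policy_no, status, dosage — PK (mrn, unit) and explicit NOT NULL columns excluded).
prescriptions: 7 nullable (status, dob, date, notes, unit, code, prescription_id — PK (policy_no, result) and explicit NOT NULL columns excluded).
procedures: 2 nullable (date, provider — PK (severity, notes, procedure_id) and explicit NOT NULL columns excluded).
visits: 4 nullable (visit_id, code, policy_no, date — PK (bed, name) and explicit NOT NULL columns excluded).
Total: 5 + 7 + 2 + 4 = 18.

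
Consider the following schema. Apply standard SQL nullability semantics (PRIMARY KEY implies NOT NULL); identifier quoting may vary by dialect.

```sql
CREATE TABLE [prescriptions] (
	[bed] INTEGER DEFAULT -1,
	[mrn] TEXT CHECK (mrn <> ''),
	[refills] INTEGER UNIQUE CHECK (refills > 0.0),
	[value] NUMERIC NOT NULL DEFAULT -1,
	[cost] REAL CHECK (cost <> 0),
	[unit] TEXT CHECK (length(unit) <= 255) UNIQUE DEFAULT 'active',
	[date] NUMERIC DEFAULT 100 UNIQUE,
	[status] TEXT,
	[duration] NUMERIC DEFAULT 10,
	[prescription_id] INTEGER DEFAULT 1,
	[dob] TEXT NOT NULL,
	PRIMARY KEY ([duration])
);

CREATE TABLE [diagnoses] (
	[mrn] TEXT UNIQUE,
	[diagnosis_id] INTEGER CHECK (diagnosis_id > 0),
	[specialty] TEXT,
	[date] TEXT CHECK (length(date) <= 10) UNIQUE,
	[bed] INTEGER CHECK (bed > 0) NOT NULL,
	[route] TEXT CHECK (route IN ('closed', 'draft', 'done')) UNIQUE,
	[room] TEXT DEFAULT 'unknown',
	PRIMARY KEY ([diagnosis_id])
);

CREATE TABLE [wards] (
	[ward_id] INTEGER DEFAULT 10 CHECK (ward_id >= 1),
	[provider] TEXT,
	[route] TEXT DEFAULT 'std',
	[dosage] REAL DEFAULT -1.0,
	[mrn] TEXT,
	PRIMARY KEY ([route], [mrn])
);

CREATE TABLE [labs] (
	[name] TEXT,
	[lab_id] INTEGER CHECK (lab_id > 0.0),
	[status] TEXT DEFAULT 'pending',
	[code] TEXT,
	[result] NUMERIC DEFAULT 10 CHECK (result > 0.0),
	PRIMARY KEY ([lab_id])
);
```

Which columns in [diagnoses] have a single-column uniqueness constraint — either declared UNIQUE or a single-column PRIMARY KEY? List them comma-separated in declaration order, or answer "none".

- mrn: declared UNIQUE → unique.
- diagnosis_id: single-column PRIMARY KEY → unique.
- specialty: no UNIQUE or single-column PK constraint.
- date: declared UNIQUE → unique.
- bed: no UNIQUE or single-column PK constraint.
- route: declared UNIQUE → unique.
- room: no UNIQUE or single-column PK constraint.

mrn, diagnosis_id, date, route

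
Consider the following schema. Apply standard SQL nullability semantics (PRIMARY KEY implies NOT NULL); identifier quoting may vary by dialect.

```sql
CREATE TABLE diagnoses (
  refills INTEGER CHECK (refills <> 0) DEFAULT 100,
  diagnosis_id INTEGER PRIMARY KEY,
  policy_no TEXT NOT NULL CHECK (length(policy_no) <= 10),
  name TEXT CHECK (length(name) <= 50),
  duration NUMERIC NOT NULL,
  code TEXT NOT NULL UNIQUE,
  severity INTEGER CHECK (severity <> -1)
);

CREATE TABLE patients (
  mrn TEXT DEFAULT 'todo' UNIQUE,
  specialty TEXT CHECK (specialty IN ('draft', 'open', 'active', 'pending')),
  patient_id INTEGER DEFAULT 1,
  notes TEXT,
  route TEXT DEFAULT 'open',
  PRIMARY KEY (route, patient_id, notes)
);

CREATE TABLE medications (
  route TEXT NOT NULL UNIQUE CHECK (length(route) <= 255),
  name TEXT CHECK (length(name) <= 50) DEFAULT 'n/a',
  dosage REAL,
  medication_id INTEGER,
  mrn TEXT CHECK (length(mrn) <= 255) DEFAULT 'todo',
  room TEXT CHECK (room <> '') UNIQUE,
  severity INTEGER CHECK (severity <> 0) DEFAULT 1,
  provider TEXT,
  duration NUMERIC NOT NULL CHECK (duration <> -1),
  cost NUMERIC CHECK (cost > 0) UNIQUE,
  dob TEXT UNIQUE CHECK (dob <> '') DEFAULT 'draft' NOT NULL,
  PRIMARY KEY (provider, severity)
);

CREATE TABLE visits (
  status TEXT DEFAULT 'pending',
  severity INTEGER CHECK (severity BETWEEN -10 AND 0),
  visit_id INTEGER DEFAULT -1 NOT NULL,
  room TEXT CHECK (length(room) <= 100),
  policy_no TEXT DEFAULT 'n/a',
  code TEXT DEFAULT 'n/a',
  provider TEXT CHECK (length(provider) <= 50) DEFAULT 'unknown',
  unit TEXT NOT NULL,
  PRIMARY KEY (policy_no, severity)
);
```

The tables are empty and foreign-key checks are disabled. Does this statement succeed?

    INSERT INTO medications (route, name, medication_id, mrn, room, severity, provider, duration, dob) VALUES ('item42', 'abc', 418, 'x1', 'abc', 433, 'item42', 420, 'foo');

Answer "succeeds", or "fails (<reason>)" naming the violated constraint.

NOT NULL columns: dob is supplied; duration is supplied; provider is supplied; route is supplied; severity is supplied.
CHECK constraints: 'item42' satisfies (length(route) <= 255); 'abc' satisfies (length(name) <= 50); 'x1' satisfies (length(mrn) <= 255); 'abc' satisfies (room <> ''); 433 satisfies (severity <> 0); 420 satisfies (duration <> -1); 'foo' satisfies (dob <> '').
No constraint is violated.

succeeds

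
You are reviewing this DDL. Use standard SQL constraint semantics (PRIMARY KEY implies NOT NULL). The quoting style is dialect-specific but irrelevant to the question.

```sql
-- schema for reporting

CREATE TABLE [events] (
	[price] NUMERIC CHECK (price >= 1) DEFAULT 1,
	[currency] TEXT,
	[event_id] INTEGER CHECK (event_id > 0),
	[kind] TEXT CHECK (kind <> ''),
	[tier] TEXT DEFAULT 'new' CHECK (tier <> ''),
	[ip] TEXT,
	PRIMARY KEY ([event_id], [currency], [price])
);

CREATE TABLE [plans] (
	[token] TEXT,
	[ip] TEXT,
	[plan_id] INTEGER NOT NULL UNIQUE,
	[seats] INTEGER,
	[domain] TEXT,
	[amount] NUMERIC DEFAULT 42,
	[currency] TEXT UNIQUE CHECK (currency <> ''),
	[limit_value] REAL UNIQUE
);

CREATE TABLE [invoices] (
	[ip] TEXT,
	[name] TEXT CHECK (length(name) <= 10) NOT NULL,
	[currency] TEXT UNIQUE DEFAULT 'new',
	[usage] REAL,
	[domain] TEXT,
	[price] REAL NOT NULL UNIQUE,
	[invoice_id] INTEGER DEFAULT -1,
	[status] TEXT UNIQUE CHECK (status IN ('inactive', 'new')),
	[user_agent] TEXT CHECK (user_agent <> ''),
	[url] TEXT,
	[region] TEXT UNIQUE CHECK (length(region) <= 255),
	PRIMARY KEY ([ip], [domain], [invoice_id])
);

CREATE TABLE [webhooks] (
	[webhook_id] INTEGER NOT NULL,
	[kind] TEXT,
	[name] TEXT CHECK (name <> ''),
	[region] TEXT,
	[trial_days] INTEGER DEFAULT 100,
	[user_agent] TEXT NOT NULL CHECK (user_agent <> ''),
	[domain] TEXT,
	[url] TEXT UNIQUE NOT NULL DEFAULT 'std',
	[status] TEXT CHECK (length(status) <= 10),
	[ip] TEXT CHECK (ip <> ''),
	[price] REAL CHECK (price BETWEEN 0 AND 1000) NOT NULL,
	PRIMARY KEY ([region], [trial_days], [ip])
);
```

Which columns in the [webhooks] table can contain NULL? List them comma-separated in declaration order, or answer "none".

kind, name, domain, status

- webhook_id: declared NOT NULL → not nullable.
- kind: no NOT NULL constraint applies → nullable.
- name: CHECK does not forbid NULL (a CHECK constraint passes when its expression is NULL) → nullable.
- region: part of the PRIMARY KEY, which implies NOT NULL → not nullable.
- trial_days: part of the PRIMARY KEY, which implies NOT NULL → not nullable.
- user_agent: declared NOT NULL → not nullable.
- domain: no NOT NULL constraint applies → nullable.
- url: declared NOT NULL → not nullable.
- status: CHECK does not forbid NULL (a CHECK constraint passes when its expression is NULL) → nullable.
- ip: part of the PRIMARY KEY, which implies NOT NULL → not nullable.
- price: declared NOT NULL → not nullable.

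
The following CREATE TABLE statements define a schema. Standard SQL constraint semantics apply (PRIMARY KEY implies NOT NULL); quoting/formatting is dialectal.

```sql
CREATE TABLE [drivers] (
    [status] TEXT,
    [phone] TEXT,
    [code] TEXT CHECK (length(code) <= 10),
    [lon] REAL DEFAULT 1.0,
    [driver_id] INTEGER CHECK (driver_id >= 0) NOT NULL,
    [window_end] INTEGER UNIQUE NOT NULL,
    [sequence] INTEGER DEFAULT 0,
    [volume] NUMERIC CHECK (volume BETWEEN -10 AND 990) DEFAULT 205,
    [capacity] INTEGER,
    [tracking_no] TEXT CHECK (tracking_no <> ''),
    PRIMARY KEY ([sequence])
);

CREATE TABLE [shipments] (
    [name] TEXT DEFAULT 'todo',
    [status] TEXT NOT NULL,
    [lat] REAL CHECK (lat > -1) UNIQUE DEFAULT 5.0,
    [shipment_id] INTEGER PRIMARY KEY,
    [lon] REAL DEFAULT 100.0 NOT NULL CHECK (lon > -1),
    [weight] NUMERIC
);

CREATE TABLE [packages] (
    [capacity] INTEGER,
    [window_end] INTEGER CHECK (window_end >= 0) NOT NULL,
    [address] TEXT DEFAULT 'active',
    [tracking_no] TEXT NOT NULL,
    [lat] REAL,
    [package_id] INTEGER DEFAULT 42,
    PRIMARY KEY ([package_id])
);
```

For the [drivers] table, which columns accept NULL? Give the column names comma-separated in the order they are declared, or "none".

- status: no NOT NULL constraint applies → nullable.
- phone: no NOT NULL constraint applies → nullable.
- code: CHECK does not forbid NULL (a CHECK constraint passes when its expression is NULL) → nullable.
- lon: DEFAULT only fills an omitted column; an explicit NULL is still allowed → nullable.
- driver_id: declared NOT NULL → not nullable.
- window_end: declared NOT NULL → not nullable.
- sequence: part of the PRIMARY KEY, which implies NOT NULL → not nullable.
- volume: CHECK does not forbid NULL (a CHECK constraint passes when its expression is NULL) → nullable.
- capacity: no NOT NULL constraint applies → nullable.
- tracking_no: CHECK does not forbid NULL (a CHECK constraint passes when its expression is NULL) → nullable.

status, phone, code, lon, volume, capacity, tracking_no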